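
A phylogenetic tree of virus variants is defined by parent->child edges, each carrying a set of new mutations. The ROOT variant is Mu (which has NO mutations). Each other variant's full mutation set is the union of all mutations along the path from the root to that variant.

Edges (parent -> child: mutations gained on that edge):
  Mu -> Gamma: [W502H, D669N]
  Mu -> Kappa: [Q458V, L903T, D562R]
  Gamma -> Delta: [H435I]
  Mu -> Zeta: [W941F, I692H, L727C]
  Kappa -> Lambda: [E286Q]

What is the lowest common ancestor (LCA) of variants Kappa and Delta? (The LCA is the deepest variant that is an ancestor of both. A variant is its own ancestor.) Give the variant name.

Path from root to Kappa: Mu -> Kappa
  ancestors of Kappa: {Mu, Kappa}
Path from root to Delta: Mu -> Gamma -> Delta
  ancestors of Delta: {Mu, Gamma, Delta}
Common ancestors: {Mu}
Walk up from Delta: Delta (not in ancestors of Kappa), Gamma (not in ancestors of Kappa), Mu (in ancestors of Kappa)
Deepest common ancestor (LCA) = Mu

Answer: Mu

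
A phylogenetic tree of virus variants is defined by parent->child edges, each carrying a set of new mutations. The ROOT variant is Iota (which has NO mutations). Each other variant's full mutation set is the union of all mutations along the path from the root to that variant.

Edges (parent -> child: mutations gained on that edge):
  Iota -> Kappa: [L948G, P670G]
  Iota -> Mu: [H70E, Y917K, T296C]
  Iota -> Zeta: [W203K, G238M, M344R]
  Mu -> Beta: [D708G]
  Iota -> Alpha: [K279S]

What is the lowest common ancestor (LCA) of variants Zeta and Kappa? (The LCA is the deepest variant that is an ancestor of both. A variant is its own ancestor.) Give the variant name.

Answer: Iota

Derivation:
Path from root to Zeta: Iota -> Zeta
  ancestors of Zeta: {Iota, Zeta}
Path from root to Kappa: Iota -> Kappa
  ancestors of Kappa: {Iota, Kappa}
Common ancestors: {Iota}
Walk up from Kappa: Kappa (not in ancestors of Zeta), Iota (in ancestors of Zeta)
Deepest common ancestor (LCA) = Iota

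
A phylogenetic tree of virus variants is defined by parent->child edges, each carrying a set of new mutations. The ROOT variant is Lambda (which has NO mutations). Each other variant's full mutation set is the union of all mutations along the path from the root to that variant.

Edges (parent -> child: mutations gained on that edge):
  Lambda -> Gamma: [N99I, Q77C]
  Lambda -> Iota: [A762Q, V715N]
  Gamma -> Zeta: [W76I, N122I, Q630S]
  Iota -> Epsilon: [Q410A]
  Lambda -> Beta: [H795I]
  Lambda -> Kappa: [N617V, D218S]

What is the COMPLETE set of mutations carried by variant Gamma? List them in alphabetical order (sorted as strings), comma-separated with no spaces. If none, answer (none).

At Lambda: gained [] -> total []
At Gamma: gained ['N99I', 'Q77C'] -> total ['N99I', 'Q77C']

Answer: N99I,Q77C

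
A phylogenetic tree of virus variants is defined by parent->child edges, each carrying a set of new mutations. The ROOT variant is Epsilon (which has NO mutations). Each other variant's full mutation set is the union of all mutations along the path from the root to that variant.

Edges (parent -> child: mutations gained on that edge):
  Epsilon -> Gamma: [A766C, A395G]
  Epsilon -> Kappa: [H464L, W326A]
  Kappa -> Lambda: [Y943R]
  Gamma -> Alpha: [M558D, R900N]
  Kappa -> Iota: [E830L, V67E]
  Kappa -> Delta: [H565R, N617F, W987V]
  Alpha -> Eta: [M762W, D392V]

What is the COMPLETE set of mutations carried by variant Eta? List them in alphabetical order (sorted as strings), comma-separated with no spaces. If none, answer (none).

At Epsilon: gained [] -> total []
At Gamma: gained ['A766C', 'A395G'] -> total ['A395G', 'A766C']
At Alpha: gained ['M558D', 'R900N'] -> total ['A395G', 'A766C', 'M558D', 'R900N']
At Eta: gained ['M762W', 'D392V'] -> total ['A395G', 'A766C', 'D392V', 'M558D', 'M762W', 'R900N']

Answer: A395G,A766C,D392V,M558D,M762W,R900N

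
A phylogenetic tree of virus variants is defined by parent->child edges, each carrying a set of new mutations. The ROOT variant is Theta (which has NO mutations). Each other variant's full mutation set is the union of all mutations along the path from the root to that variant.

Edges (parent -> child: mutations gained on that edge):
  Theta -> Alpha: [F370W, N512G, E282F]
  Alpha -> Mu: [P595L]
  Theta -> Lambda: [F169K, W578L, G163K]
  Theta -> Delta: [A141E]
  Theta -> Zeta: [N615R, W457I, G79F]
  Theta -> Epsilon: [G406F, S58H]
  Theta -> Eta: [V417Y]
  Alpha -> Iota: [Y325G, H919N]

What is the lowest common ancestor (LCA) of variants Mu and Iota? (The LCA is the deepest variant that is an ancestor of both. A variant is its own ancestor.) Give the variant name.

Path from root to Mu: Theta -> Alpha -> Mu
  ancestors of Mu: {Theta, Alpha, Mu}
Path from root to Iota: Theta -> Alpha -> Iota
  ancestors of Iota: {Theta, Alpha, Iota}
Common ancestors: {Theta, Alpha}
Walk up from Iota: Iota (not in ancestors of Mu), Alpha (in ancestors of Mu), Theta (in ancestors of Mu)
Deepest common ancestor (LCA) = Alpha

Answer: Alpha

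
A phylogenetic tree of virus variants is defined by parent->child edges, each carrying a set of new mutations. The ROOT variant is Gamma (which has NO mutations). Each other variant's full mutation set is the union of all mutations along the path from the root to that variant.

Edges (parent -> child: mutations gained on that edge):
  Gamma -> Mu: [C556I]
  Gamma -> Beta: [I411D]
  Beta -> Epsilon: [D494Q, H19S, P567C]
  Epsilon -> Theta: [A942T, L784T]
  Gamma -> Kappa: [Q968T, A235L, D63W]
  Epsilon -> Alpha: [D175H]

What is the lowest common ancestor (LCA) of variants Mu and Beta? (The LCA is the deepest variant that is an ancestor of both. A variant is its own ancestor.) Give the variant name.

Path from root to Mu: Gamma -> Mu
  ancestors of Mu: {Gamma, Mu}
Path from root to Beta: Gamma -> Beta
  ancestors of Beta: {Gamma, Beta}
Common ancestors: {Gamma}
Walk up from Beta: Beta (not in ancestors of Mu), Gamma (in ancestors of Mu)
Deepest common ancestor (LCA) = Gamma

Answer: Gamma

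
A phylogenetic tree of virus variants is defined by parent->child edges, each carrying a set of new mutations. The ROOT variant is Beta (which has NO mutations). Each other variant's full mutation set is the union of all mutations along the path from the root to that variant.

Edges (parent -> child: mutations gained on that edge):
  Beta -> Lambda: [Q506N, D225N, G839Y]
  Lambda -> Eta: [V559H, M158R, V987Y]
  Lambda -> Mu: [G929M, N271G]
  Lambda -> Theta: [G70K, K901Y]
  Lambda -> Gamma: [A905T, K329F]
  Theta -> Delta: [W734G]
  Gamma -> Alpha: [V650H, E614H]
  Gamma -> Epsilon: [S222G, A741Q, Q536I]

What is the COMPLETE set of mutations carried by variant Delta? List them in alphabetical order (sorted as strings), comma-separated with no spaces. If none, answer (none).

Answer: D225N,G70K,G839Y,K901Y,Q506N,W734G

Derivation:
At Beta: gained [] -> total []
At Lambda: gained ['Q506N', 'D225N', 'G839Y'] -> total ['D225N', 'G839Y', 'Q506N']
At Theta: gained ['G70K', 'K901Y'] -> total ['D225N', 'G70K', 'G839Y', 'K901Y', 'Q506N']
At Delta: gained ['W734G'] -> total ['D225N', 'G70K', 'G839Y', 'K901Y', 'Q506N', 'W734G']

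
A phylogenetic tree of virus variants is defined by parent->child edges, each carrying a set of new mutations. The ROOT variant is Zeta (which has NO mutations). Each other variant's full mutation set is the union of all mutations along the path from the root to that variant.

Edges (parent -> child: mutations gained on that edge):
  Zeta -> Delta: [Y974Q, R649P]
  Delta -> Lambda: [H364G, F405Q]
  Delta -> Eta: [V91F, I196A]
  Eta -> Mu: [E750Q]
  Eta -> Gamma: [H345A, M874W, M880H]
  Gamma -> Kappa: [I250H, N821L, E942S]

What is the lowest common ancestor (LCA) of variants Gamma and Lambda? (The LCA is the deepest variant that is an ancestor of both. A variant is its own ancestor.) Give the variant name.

Path from root to Gamma: Zeta -> Delta -> Eta -> Gamma
  ancestors of Gamma: {Zeta, Delta, Eta, Gamma}
Path from root to Lambda: Zeta -> Delta -> Lambda
  ancestors of Lambda: {Zeta, Delta, Lambda}
Common ancestors: {Zeta, Delta}
Walk up from Lambda: Lambda (not in ancestors of Gamma), Delta (in ancestors of Gamma), Zeta (in ancestors of Gamma)
Deepest common ancestor (LCA) = Delta

Answer: Delta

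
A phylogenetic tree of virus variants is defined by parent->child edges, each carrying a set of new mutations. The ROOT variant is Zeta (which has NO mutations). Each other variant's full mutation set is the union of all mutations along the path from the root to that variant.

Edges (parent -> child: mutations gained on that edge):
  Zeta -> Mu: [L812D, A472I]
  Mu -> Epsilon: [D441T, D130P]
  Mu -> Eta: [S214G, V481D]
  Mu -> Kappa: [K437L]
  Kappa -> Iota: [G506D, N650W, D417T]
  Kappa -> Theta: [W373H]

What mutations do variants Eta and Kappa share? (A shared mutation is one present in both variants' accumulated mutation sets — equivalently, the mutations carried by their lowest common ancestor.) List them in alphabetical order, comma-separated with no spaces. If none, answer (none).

Answer: A472I,L812D

Derivation:
Accumulating mutations along path to Eta:
  At Zeta: gained [] -> total []
  At Mu: gained ['L812D', 'A472I'] -> total ['A472I', 'L812D']
  At Eta: gained ['S214G', 'V481D'] -> total ['A472I', 'L812D', 'S214G', 'V481D']
Mutations(Eta) = ['A472I', 'L812D', 'S214G', 'V481D']
Accumulating mutations along path to Kappa:
  At Zeta: gained [] -> total []
  At Mu: gained ['L812D', 'A472I'] -> total ['A472I', 'L812D']
  At Kappa: gained ['K437L'] -> total ['A472I', 'K437L', 'L812D']
Mutations(Kappa) = ['A472I', 'K437L', 'L812D']
Intersection: ['A472I', 'L812D', 'S214G', 'V481D'] ∩ ['A472I', 'K437L', 'L812D'] = ['A472I', 'L812D']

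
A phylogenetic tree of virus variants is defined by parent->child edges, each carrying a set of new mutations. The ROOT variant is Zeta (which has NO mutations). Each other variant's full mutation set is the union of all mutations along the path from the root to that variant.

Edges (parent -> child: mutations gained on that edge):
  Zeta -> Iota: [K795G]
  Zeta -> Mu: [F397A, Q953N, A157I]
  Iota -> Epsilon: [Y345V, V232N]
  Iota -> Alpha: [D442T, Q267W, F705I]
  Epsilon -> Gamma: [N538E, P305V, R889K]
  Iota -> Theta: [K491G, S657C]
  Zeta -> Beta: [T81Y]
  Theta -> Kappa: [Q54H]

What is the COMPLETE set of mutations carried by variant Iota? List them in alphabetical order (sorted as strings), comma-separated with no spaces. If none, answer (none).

Answer: K795G

Derivation:
At Zeta: gained [] -> total []
At Iota: gained ['K795G'] -> total ['K795G']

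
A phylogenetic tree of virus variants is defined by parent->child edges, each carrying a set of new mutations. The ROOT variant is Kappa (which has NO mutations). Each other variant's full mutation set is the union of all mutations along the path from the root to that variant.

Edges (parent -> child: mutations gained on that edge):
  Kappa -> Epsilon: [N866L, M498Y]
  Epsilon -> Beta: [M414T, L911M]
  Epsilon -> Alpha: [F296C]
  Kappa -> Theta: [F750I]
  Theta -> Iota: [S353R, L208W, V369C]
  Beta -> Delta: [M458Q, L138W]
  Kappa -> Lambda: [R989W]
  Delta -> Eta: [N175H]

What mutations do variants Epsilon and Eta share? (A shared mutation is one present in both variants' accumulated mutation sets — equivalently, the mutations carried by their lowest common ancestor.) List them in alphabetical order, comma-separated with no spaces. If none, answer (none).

Accumulating mutations along path to Epsilon:
  At Kappa: gained [] -> total []
  At Epsilon: gained ['N866L', 'M498Y'] -> total ['M498Y', 'N866L']
Mutations(Epsilon) = ['M498Y', 'N866L']
Accumulating mutations along path to Eta:
  At Kappa: gained [] -> total []
  At Epsilon: gained ['N866L', 'M498Y'] -> total ['M498Y', 'N866L']
  At Beta: gained ['M414T', 'L911M'] -> total ['L911M', 'M414T', 'M498Y', 'N866L']
  At Delta: gained ['M458Q', 'L138W'] -> total ['L138W', 'L911M', 'M414T', 'M458Q', 'M498Y', 'N866L']
  At Eta: gained ['N175H'] -> total ['L138W', 'L911M', 'M414T', 'M458Q', 'M498Y', 'N175H', 'N866L']
Mutations(Eta) = ['L138W', 'L911M', 'M414T', 'M458Q', 'M498Y', 'N175H', 'N866L']
Intersection: ['M498Y', 'N866L'] ∩ ['L138W', 'L911M', 'M414T', 'M458Q', 'M498Y', 'N175H', 'N866L'] = ['M498Y', 'N866L']

Answer: M498Y,N866L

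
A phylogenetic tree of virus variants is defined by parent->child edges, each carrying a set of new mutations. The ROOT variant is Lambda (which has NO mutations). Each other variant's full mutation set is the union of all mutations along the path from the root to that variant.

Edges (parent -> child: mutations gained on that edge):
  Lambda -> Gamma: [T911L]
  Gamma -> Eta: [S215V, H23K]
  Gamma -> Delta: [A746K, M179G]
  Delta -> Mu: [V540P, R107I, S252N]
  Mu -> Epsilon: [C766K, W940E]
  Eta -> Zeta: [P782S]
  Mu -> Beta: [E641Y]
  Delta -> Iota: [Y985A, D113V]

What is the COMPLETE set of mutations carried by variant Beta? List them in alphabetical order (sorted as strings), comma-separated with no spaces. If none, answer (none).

At Lambda: gained [] -> total []
At Gamma: gained ['T911L'] -> total ['T911L']
At Delta: gained ['A746K', 'M179G'] -> total ['A746K', 'M179G', 'T911L']
At Mu: gained ['V540P', 'R107I', 'S252N'] -> total ['A746K', 'M179G', 'R107I', 'S252N', 'T911L', 'V540P']
At Beta: gained ['E641Y'] -> total ['A746K', 'E641Y', 'M179G', 'R107I', 'S252N', 'T911L', 'V540P']

Answer: A746K,E641Y,M179G,R107I,S252N,T911L,V540P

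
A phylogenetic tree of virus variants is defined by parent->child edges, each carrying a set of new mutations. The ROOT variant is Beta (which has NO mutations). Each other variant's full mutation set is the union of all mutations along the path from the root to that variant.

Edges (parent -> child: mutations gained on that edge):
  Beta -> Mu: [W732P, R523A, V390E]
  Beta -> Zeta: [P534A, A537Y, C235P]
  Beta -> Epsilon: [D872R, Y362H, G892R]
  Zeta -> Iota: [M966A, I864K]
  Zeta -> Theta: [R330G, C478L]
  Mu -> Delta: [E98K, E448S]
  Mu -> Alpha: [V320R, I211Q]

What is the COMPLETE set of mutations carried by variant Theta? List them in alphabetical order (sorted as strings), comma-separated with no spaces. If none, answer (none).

At Beta: gained [] -> total []
At Zeta: gained ['P534A', 'A537Y', 'C235P'] -> total ['A537Y', 'C235P', 'P534A']
At Theta: gained ['R330G', 'C478L'] -> total ['A537Y', 'C235P', 'C478L', 'P534A', 'R330G']

Answer: A537Y,C235P,C478L,P534A,R330G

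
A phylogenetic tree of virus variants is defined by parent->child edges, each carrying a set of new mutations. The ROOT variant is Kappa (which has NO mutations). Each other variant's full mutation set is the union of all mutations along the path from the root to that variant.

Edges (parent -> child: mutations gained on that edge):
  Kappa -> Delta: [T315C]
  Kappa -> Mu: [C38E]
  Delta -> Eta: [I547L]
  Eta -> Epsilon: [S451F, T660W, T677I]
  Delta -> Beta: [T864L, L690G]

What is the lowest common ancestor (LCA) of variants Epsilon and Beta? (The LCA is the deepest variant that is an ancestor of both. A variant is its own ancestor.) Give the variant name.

Answer: Delta

Derivation:
Path from root to Epsilon: Kappa -> Delta -> Eta -> Epsilon
  ancestors of Epsilon: {Kappa, Delta, Eta, Epsilon}
Path from root to Beta: Kappa -> Delta -> Beta
  ancestors of Beta: {Kappa, Delta, Beta}
Common ancestors: {Kappa, Delta}
Walk up from Beta: Beta (not in ancestors of Epsilon), Delta (in ancestors of Epsilon), Kappa (in ancestors of Epsilon)
Deepest common ancestor (LCA) = Delta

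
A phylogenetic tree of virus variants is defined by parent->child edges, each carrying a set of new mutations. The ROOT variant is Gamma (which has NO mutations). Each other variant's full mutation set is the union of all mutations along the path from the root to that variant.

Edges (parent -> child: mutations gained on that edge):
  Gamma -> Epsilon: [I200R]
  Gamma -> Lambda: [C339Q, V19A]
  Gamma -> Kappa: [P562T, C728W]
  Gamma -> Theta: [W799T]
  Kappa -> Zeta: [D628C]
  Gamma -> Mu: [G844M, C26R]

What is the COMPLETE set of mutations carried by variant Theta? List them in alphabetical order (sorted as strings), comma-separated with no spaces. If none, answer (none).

Answer: W799T

Derivation:
At Gamma: gained [] -> total []
At Theta: gained ['W799T'] -> total ['W799T']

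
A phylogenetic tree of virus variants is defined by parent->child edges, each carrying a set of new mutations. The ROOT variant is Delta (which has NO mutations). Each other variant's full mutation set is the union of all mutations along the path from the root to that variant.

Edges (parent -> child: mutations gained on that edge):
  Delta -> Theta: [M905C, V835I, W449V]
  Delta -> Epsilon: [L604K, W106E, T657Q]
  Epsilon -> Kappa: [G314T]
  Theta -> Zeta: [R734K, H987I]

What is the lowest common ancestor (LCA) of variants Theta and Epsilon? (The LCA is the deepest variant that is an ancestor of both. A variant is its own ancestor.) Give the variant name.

Path from root to Theta: Delta -> Theta
  ancestors of Theta: {Delta, Theta}
Path from root to Epsilon: Delta -> Epsilon
  ancestors of Epsilon: {Delta, Epsilon}
Common ancestors: {Delta}
Walk up from Epsilon: Epsilon (not in ancestors of Theta), Delta (in ancestors of Theta)
Deepest common ancestor (LCA) = Delta

Answer: Delta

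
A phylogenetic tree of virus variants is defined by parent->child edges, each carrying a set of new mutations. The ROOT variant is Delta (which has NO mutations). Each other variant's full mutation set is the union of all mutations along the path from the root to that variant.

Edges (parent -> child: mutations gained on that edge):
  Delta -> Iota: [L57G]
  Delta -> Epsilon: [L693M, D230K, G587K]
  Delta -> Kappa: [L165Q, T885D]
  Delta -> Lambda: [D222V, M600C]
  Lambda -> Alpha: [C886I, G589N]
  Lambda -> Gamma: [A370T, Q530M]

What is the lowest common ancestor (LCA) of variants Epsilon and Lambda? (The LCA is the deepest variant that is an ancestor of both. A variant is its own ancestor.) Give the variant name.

Answer: Delta

Derivation:
Path from root to Epsilon: Delta -> Epsilon
  ancestors of Epsilon: {Delta, Epsilon}
Path from root to Lambda: Delta -> Lambda
  ancestors of Lambda: {Delta, Lambda}
Common ancestors: {Delta}
Walk up from Lambda: Lambda (not in ancestors of Epsilon), Delta (in ancestors of Epsilon)
Deepest common ancestor (LCA) = Delta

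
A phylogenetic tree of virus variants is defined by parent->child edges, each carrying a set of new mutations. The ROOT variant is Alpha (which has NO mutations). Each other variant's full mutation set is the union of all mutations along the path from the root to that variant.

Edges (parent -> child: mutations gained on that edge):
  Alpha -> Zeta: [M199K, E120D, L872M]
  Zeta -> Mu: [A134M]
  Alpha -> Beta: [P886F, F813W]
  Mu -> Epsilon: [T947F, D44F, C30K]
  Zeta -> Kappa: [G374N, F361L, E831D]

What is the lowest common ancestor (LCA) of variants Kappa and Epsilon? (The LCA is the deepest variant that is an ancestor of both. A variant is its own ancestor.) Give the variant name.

Path from root to Kappa: Alpha -> Zeta -> Kappa
  ancestors of Kappa: {Alpha, Zeta, Kappa}
Path from root to Epsilon: Alpha -> Zeta -> Mu -> Epsilon
  ancestors of Epsilon: {Alpha, Zeta, Mu, Epsilon}
Common ancestors: {Alpha, Zeta}
Walk up from Epsilon: Epsilon (not in ancestors of Kappa), Mu (not in ancestors of Kappa), Zeta (in ancestors of Kappa), Alpha (in ancestors of Kappa)
Deepest common ancestor (LCA) = Zeta

Answer: Zeta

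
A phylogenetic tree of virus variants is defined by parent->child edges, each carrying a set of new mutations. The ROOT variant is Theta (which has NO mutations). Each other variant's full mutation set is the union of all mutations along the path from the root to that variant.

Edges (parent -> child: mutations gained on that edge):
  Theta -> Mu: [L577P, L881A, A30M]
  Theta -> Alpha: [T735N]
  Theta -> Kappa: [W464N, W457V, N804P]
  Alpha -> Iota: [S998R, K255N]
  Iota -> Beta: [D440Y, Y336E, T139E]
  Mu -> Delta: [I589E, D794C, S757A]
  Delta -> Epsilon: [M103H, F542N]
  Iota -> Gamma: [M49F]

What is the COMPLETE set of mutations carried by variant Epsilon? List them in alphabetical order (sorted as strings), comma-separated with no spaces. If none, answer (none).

At Theta: gained [] -> total []
At Mu: gained ['L577P', 'L881A', 'A30M'] -> total ['A30M', 'L577P', 'L881A']
At Delta: gained ['I589E', 'D794C', 'S757A'] -> total ['A30M', 'D794C', 'I589E', 'L577P', 'L881A', 'S757A']
At Epsilon: gained ['M103H', 'F542N'] -> total ['A30M', 'D794C', 'F542N', 'I589E', 'L577P', 'L881A', 'M103H', 'S757A']

Answer: A30M,D794C,F542N,I589E,L577P,L881A,M103H,S757A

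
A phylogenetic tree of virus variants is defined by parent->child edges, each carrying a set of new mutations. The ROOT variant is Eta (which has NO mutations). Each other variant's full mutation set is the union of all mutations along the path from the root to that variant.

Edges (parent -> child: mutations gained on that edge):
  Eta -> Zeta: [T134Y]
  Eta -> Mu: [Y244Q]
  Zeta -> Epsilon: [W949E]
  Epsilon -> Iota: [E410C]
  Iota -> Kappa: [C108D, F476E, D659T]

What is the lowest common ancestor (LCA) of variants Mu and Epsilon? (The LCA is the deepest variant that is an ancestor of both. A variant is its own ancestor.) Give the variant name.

Path from root to Mu: Eta -> Mu
  ancestors of Mu: {Eta, Mu}
Path from root to Epsilon: Eta -> Zeta -> Epsilon
  ancestors of Epsilon: {Eta, Zeta, Epsilon}
Common ancestors: {Eta}
Walk up from Epsilon: Epsilon (not in ancestors of Mu), Zeta (not in ancestors of Mu), Eta (in ancestors of Mu)
Deepest common ancestor (LCA) = Eta

Answer: Eta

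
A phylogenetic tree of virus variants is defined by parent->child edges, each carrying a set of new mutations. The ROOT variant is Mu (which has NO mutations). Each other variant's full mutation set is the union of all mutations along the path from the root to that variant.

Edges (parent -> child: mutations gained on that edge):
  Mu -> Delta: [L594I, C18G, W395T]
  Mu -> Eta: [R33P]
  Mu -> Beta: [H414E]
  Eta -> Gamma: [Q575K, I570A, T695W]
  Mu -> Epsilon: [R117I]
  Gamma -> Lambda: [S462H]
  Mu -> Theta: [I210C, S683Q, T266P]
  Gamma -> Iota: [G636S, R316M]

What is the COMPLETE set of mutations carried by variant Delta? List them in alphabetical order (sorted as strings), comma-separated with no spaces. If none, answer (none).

At Mu: gained [] -> total []
At Delta: gained ['L594I', 'C18G', 'W395T'] -> total ['C18G', 'L594I', 'W395T']

Answer: C18G,L594I,W395T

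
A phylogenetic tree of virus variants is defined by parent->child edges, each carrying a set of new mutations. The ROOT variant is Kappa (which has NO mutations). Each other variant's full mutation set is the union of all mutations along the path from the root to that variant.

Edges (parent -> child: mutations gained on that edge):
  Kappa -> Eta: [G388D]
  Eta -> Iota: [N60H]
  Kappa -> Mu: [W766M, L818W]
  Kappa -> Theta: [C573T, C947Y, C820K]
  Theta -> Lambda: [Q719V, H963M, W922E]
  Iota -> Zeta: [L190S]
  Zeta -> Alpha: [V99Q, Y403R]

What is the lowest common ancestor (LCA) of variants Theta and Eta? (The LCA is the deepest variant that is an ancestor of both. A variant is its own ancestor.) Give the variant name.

Path from root to Theta: Kappa -> Theta
  ancestors of Theta: {Kappa, Theta}
Path from root to Eta: Kappa -> Eta
  ancestors of Eta: {Kappa, Eta}
Common ancestors: {Kappa}
Walk up from Eta: Eta (not in ancestors of Theta), Kappa (in ancestors of Theta)
Deepest common ancestor (LCA) = Kappa

Answer: Kappa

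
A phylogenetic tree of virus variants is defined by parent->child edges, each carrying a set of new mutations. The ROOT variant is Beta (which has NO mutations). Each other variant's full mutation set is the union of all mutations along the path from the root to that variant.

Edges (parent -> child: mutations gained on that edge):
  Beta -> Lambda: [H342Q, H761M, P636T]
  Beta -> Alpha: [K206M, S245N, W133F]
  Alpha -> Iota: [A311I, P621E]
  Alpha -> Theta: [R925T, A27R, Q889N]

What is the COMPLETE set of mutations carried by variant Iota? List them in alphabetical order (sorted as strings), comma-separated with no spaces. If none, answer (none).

Answer: A311I,K206M,P621E,S245N,W133F

Derivation:
At Beta: gained [] -> total []
At Alpha: gained ['K206M', 'S245N', 'W133F'] -> total ['K206M', 'S245N', 'W133F']
At Iota: gained ['A311I', 'P621E'] -> total ['A311I', 'K206M', 'P621E', 'S245N', 'W133F']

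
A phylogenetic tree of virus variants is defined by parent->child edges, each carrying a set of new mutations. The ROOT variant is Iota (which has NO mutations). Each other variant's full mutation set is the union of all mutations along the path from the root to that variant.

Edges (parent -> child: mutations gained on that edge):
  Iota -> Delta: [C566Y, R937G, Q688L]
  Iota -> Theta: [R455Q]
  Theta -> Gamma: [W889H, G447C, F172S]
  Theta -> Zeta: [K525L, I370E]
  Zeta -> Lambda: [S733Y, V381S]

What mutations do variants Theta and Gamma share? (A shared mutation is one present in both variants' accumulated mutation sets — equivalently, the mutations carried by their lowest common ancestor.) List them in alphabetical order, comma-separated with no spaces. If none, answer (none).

Accumulating mutations along path to Theta:
  At Iota: gained [] -> total []
  At Theta: gained ['R455Q'] -> total ['R455Q']
Mutations(Theta) = ['R455Q']
Accumulating mutations along path to Gamma:
  At Iota: gained [] -> total []
  At Theta: gained ['R455Q'] -> total ['R455Q']
  At Gamma: gained ['W889H', 'G447C', 'F172S'] -> total ['F172S', 'G447C', 'R455Q', 'W889H']
Mutations(Gamma) = ['F172S', 'G447C', 'R455Q', 'W889H']
Intersection: ['R455Q'] ∩ ['F172S', 'G447C', 'R455Q', 'W889H'] = ['R455Q']

Answer: R455Q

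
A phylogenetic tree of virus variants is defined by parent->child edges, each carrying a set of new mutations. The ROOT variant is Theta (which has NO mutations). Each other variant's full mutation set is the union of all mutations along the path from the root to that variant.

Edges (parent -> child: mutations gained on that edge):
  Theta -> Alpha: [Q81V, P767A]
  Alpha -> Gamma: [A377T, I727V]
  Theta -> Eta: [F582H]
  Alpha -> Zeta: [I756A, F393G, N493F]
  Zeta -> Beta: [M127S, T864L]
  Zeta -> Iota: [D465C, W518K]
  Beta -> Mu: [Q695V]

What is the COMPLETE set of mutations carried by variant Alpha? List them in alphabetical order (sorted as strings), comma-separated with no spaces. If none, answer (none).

Answer: P767A,Q81V

Derivation:
At Theta: gained [] -> total []
At Alpha: gained ['Q81V', 'P767A'] -> total ['P767A', 'Q81V']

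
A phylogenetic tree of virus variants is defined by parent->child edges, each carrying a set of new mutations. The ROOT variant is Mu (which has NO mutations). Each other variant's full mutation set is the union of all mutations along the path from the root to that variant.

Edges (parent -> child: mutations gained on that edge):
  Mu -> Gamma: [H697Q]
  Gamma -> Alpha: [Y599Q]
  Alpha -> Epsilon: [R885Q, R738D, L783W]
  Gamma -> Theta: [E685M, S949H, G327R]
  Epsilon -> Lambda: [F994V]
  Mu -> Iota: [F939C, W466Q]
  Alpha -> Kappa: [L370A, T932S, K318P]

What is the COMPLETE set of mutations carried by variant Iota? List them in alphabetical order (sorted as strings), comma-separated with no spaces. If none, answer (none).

At Mu: gained [] -> total []
At Iota: gained ['F939C', 'W466Q'] -> total ['F939C', 'W466Q']

Answer: F939C,W466Q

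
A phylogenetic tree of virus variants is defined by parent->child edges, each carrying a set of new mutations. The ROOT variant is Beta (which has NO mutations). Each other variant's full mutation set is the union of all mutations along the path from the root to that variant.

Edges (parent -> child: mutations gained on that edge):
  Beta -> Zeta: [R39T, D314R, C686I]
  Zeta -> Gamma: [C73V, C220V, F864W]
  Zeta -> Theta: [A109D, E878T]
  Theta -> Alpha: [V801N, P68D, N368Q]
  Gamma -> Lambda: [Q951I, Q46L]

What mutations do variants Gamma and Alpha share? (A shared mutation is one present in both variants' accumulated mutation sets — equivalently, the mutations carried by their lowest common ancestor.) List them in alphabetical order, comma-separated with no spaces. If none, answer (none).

Accumulating mutations along path to Gamma:
  At Beta: gained [] -> total []
  At Zeta: gained ['R39T', 'D314R', 'C686I'] -> total ['C686I', 'D314R', 'R39T']
  At Gamma: gained ['C73V', 'C220V', 'F864W'] -> total ['C220V', 'C686I', 'C73V', 'D314R', 'F864W', 'R39T']
Mutations(Gamma) = ['C220V', 'C686I', 'C73V', 'D314R', 'F864W', 'R39T']
Accumulating mutations along path to Alpha:
  At Beta: gained [] -> total []
  At Zeta: gained ['R39T', 'D314R', 'C686I'] -> total ['C686I', 'D314R', 'R39T']
  At Theta: gained ['A109D', 'E878T'] -> total ['A109D', 'C686I', 'D314R', 'E878T', 'R39T']
  At Alpha: gained ['V801N', 'P68D', 'N368Q'] -> total ['A109D', 'C686I', 'D314R', 'E878T', 'N368Q', 'P68D', 'R39T', 'V801N']
Mutations(Alpha) = ['A109D', 'C686I', 'D314R', 'E878T', 'N368Q', 'P68D', 'R39T', 'V801N']
Intersection: ['C220V', 'C686I', 'C73V', 'D314R', 'F864W', 'R39T'] ∩ ['A109D', 'C686I', 'D314R', 'E878T', 'N368Q', 'P68D', 'R39T', 'V801N'] = ['C686I', 'D314R', 'R39T']

Answer: C686I,D314R,R39T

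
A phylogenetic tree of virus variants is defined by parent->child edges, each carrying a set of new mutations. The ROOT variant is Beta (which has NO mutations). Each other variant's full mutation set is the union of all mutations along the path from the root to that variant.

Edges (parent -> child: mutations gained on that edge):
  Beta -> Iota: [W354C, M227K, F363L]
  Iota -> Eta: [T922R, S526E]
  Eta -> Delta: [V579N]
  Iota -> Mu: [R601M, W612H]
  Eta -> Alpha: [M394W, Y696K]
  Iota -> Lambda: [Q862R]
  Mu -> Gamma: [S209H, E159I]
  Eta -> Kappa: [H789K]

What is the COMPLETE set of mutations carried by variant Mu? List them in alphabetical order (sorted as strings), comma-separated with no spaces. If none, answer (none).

At Beta: gained [] -> total []
At Iota: gained ['W354C', 'M227K', 'F363L'] -> total ['F363L', 'M227K', 'W354C']
At Mu: gained ['R601M', 'W612H'] -> total ['F363L', 'M227K', 'R601M', 'W354C', 'W612H']

Answer: F363L,M227K,R601M,W354C,W612H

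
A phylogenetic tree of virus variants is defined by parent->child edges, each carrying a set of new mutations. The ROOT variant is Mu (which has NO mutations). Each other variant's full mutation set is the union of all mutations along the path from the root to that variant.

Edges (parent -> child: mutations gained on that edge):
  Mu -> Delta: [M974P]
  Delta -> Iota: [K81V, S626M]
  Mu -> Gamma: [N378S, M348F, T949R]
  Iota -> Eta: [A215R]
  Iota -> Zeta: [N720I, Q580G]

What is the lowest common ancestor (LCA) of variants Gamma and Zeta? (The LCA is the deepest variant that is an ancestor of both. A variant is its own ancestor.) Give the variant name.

Path from root to Gamma: Mu -> Gamma
  ancestors of Gamma: {Mu, Gamma}
Path from root to Zeta: Mu -> Delta -> Iota -> Zeta
  ancestors of Zeta: {Mu, Delta, Iota, Zeta}
Common ancestors: {Mu}
Walk up from Zeta: Zeta (not in ancestors of Gamma), Iota (not in ancestors of Gamma), Delta (not in ancestors of Gamma), Mu (in ancestors of Gamma)
Deepest common ancestor (LCA) = Mu

Answer: Mu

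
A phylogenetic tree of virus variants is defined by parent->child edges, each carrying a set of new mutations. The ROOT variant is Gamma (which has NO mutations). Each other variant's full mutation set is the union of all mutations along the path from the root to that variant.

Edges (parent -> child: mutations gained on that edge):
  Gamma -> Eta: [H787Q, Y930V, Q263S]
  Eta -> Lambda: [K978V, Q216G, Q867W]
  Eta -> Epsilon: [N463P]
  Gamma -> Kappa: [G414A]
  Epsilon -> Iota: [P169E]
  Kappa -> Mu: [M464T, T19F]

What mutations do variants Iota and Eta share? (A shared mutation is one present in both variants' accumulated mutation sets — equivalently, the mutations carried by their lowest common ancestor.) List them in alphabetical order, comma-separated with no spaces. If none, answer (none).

Accumulating mutations along path to Iota:
  At Gamma: gained [] -> total []
  At Eta: gained ['H787Q', 'Y930V', 'Q263S'] -> total ['H787Q', 'Q263S', 'Y930V']
  At Epsilon: gained ['N463P'] -> total ['H787Q', 'N463P', 'Q263S', 'Y930V']
  At Iota: gained ['P169E'] -> total ['H787Q', 'N463P', 'P169E', 'Q263S', 'Y930V']
Mutations(Iota) = ['H787Q', 'N463P', 'P169E', 'Q263S', 'Y930V']
Accumulating mutations along path to Eta:
  At Gamma: gained [] -> total []
  At Eta: gained ['H787Q', 'Y930V', 'Q263S'] -> total ['H787Q', 'Q263S', 'Y930V']
Mutations(Eta) = ['H787Q', 'Q263S', 'Y930V']
Intersection: ['H787Q', 'N463P', 'P169E', 'Q263S', 'Y930V'] ∩ ['H787Q', 'Q263S', 'Y930V'] = ['H787Q', 'Q263S', 'Y930V']

Answer: H787Q,Q263S,Y930V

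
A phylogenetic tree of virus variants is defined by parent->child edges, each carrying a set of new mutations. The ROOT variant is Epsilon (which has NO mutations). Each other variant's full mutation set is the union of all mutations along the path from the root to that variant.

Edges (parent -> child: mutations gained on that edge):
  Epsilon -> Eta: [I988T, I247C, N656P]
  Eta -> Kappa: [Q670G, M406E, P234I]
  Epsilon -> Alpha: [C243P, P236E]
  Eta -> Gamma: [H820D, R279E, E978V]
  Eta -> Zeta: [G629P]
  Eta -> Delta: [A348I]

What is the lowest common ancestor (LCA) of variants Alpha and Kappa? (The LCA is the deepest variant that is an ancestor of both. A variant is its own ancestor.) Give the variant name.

Path from root to Alpha: Epsilon -> Alpha
  ancestors of Alpha: {Epsilon, Alpha}
Path from root to Kappa: Epsilon -> Eta -> Kappa
  ancestors of Kappa: {Epsilon, Eta, Kappa}
Common ancestors: {Epsilon}
Walk up from Kappa: Kappa (not in ancestors of Alpha), Eta (not in ancestors of Alpha), Epsilon (in ancestors of Alpha)
Deepest common ancestor (LCA) = Epsilon

Answer: Epsilon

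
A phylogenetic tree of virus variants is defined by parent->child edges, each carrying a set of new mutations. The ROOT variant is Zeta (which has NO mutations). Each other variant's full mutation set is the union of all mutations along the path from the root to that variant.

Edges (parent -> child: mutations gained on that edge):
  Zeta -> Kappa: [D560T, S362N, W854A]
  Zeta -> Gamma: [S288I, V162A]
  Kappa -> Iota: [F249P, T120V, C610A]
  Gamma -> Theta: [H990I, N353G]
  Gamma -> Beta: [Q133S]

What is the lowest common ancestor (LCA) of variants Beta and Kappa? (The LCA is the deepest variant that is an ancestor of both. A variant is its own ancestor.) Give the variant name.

Answer: Zeta

Derivation:
Path from root to Beta: Zeta -> Gamma -> Beta
  ancestors of Beta: {Zeta, Gamma, Beta}
Path from root to Kappa: Zeta -> Kappa
  ancestors of Kappa: {Zeta, Kappa}
Common ancestors: {Zeta}
Walk up from Kappa: Kappa (not in ancestors of Beta), Zeta (in ancestors of Beta)
Deepest common ancestor (LCA) = Zeta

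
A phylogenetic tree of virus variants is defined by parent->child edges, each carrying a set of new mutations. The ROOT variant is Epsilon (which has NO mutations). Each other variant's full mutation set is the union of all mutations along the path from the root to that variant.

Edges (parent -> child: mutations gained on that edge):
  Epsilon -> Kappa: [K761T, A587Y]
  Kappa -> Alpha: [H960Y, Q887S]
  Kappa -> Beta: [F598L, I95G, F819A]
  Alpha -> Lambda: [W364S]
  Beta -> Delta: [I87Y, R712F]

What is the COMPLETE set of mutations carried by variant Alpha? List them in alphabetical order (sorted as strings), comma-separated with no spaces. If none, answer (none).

Answer: A587Y,H960Y,K761T,Q887S

Derivation:
At Epsilon: gained [] -> total []
At Kappa: gained ['K761T', 'A587Y'] -> total ['A587Y', 'K761T']
At Alpha: gained ['H960Y', 'Q887S'] -> total ['A587Y', 'H960Y', 'K761T', 'Q887S']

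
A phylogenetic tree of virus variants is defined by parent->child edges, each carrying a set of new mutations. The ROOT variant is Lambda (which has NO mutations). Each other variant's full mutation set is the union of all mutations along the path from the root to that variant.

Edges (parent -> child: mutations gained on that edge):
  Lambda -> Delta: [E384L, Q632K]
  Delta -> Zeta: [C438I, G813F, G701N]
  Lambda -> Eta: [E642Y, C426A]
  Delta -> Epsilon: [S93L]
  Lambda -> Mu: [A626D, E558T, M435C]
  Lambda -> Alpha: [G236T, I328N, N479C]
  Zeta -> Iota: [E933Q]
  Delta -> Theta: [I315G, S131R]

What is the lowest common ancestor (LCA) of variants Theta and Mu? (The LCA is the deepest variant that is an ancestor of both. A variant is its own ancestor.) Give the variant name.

Answer: Lambda

Derivation:
Path from root to Theta: Lambda -> Delta -> Theta
  ancestors of Theta: {Lambda, Delta, Theta}
Path from root to Mu: Lambda -> Mu
  ancestors of Mu: {Lambda, Mu}
Common ancestors: {Lambda}
Walk up from Mu: Mu (not in ancestors of Theta), Lambda (in ancestors of Theta)
Deepest common ancestor (LCA) = Lambda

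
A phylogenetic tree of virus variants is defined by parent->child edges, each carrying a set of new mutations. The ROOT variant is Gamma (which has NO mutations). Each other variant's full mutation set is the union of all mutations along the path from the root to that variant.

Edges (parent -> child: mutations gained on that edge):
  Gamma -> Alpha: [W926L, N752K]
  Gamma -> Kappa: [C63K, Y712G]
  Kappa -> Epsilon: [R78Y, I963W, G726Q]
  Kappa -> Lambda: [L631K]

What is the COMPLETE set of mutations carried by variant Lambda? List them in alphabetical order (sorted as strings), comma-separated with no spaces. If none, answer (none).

At Gamma: gained [] -> total []
At Kappa: gained ['C63K', 'Y712G'] -> total ['C63K', 'Y712G']
At Lambda: gained ['L631K'] -> total ['C63K', 'L631K', 'Y712G']

Answer: C63K,L631K,Y712G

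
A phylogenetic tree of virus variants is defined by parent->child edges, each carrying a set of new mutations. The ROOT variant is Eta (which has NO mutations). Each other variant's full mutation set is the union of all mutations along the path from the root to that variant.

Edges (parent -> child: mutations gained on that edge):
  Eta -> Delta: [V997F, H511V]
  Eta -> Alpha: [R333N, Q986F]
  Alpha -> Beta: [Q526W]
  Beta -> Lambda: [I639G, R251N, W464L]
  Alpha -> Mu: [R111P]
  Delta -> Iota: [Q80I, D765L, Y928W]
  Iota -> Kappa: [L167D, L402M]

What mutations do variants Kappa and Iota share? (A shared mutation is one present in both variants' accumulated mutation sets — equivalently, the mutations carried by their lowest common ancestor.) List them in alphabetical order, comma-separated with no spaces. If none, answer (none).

Answer: D765L,H511V,Q80I,V997F,Y928W

Derivation:
Accumulating mutations along path to Kappa:
  At Eta: gained [] -> total []
  At Delta: gained ['V997F', 'H511V'] -> total ['H511V', 'V997F']
  At Iota: gained ['Q80I', 'D765L', 'Y928W'] -> total ['D765L', 'H511V', 'Q80I', 'V997F', 'Y928W']
  At Kappa: gained ['L167D', 'L402M'] -> total ['D765L', 'H511V', 'L167D', 'L402M', 'Q80I', 'V997F', 'Y928W']
Mutations(Kappa) = ['D765L', 'H511V', 'L167D', 'L402M', 'Q80I', 'V997F', 'Y928W']
Accumulating mutations along path to Iota:
  At Eta: gained [] -> total []
  At Delta: gained ['V997F', 'H511V'] -> total ['H511V', 'V997F']
  At Iota: gained ['Q80I', 'D765L', 'Y928W'] -> total ['D765L', 'H511V', 'Q80I', 'V997F', 'Y928W']
Mutations(Iota) = ['D765L', 'H511V', 'Q80I', 'V997F', 'Y928W']
Intersection: ['D765L', 'H511V', 'L167D', 'L402M', 'Q80I', 'V997F', 'Y928W'] ∩ ['D765L', 'H511V', 'Q80I', 'V997F', 'Y928W'] = ['D765L', 'H511V', 'Q80I', 'V997F', 'Y928W']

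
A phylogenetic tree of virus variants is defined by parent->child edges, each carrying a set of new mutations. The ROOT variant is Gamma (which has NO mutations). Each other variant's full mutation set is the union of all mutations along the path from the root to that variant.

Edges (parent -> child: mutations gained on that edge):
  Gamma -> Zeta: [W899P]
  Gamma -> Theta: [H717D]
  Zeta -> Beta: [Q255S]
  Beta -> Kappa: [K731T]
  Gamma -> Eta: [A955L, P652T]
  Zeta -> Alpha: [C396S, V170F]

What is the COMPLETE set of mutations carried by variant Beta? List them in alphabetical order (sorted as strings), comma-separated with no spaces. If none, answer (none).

At Gamma: gained [] -> total []
At Zeta: gained ['W899P'] -> total ['W899P']
At Beta: gained ['Q255S'] -> total ['Q255S', 'W899P']

Answer: Q255S,W899P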